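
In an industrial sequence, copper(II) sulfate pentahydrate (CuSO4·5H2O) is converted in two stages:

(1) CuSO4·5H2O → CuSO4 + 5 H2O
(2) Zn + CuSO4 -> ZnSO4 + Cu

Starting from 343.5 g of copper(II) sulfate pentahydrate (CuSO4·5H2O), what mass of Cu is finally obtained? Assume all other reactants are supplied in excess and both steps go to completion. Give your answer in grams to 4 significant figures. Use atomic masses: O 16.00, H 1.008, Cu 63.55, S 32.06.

87.43 g

M(CuSO4·5H2O) = 63.55 + 32.06 + 9(16.00) + 10(1.008) = 249.69 g/mol.
M(Cu) = 63.55 g/mol.
n(CuSO4·5H2O) = 343.50 / 249.69 = 1.3757 mol.
Step 1 gives a 1:1 ratio of CuSO4·5H2O to CuSO4, so n(CuSO4) = 1.3757 mol.
In step 2 the CuSO4:Cu ratio is 1:1, so n(Cu) = 1.3757 mol.
Mass of Cu = 1.3757 × 63.55 = 87.426 g.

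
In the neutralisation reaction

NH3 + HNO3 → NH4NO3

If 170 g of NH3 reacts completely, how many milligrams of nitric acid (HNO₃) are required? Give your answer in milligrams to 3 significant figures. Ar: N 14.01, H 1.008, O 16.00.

629000 mg

M(NH3) = 14.01 + 3(1.008) = 17.034 g/mol.
M(HNO3) = 1.008 + 14.01 + 3(16.00) = 63.018 g/mol.
n(NH3) = 170.0 g / 17.034 g/mol = 9.980 mol.
From the equation the NH3:HNO3 mole ratio is 1:1, so n(HNO3) = 9.980 × 1/1 = 9.980 mol.
Mass of HNO3 = 9.980 mol × 63.018 g/mol = 628.9 g.
Converting to mg: 628.9 g = 629000 mg.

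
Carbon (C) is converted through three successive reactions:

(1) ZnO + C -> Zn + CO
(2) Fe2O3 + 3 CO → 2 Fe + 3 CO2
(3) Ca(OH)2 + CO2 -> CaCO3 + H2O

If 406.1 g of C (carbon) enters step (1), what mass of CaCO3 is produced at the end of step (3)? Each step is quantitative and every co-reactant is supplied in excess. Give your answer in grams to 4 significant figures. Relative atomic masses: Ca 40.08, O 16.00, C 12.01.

M(C) = 12.01 g/mol.
M(CaCO3) = 40.08 + 12.01 + 3(16.00) = 100.09 g/mol.
n(C) = 406.1 / 12.01 = 33.813 mol.
Reaction (1): C→CO ratio 1:1 ⇒ n(CO) = 33.813 mol.
Reaction (2): CO→CO2 ratio 3:3 ⇒ n(CO2) = 33.813 mol.
Reaction (3): CO2→CaCO3 ratio 1:1 ⇒ n(CaCO3) = 33.813 mol.
Mass of CaCO3 = 33.813 × 100.09 = 3384.4 g.

3384 g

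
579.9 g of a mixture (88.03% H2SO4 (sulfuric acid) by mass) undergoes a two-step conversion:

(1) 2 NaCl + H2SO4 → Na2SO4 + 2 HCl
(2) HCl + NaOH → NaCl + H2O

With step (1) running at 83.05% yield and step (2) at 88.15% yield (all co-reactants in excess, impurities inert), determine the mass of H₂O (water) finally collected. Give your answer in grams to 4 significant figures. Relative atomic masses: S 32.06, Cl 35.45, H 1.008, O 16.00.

137.3 g

Pure H2SO4 = 579.9 × 0.8803 = 510.49 g.
M(H2SO4) = 2(1.008) + 32.06 + 4(16.00) = 98.076 g/mol.
M(H2O) = 2(1.008) + 16.00 = 18.016 g/mol.
n(H2SO4) = 510.49 / 98.076 = 5.2050 mol.
Step 1 (H2SO4:HCl = 1:2): theoretical n(HCl) = 10.410 mol; at 83.05% yield, n(HCl) = 8.6455 mol.
Step 2 (HCl:H2O = 1:1): theoretical n(H2O) = 8.6455 mol, so theoretical mass = 8.6455 × 18.016 = 155.76 g.
At 88.15% yield, actual mass of H2O = 155.76 × 0.8815 = 137.30 g.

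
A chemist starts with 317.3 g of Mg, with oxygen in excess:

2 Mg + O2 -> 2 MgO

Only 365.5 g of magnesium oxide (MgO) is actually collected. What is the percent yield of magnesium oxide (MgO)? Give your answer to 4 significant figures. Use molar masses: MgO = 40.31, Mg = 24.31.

n(Mg) = 317.30 g / 24.31 g/mol = 13.052 mol.
From the equation the Mg:MgO mole ratio is 2:2, so n(MgO) = 13.052 × 2/2 = 13.052 mol.
Mass of MgO = 13.052 mol × 40.31 g/mol = 526.14 g.
This is the theoretical yield. Percent yield = 365.5 g / 526.14 g × 100% = 69.469%.

69.47 %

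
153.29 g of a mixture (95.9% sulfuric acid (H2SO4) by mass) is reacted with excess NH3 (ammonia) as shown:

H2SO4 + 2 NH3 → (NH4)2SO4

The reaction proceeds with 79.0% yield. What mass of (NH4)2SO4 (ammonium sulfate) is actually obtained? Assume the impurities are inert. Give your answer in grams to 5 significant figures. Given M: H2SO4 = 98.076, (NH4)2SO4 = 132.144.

Pure H2SO4 available = 153.29 g × 0.959 = 147.005 g.
n(H2SO4) = 147.005 g / 98.076 g/mol = 1.49889 mol.
From the equation the H2SO4:(NH4)2SO4 mole ratio is 1:1, so n((NH4)2SO4) = 1.49889 × 1/1 = 1.49889 mol.
Mass of (NH4)2SO4 = 1.49889 mol × 132.144 g/mol = 198.069 g.
Actual mass collected = 198.069 g × 0.790 = 156.475 g.

156.47 g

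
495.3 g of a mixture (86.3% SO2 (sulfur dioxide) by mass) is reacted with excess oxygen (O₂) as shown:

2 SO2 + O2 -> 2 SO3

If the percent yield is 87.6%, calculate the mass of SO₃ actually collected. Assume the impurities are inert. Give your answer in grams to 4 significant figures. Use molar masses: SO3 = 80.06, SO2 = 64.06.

Pure SO2 available = 495.3 g × 0.863 = 427.44 g.
n(SO2) = 427.44 g / 64.06 g/mol = 6.6726 mol.
From the equation the SO2:SO3 mole ratio is 2:2, so n(SO3) = 6.6726 × 2/2 = 6.6726 mol.
Mass of SO3 = 6.6726 mol × 80.06 g/mol = 534.20 g.
Actual mass collected = 534.20 g × 0.876 = 467.96 g.

468.0 g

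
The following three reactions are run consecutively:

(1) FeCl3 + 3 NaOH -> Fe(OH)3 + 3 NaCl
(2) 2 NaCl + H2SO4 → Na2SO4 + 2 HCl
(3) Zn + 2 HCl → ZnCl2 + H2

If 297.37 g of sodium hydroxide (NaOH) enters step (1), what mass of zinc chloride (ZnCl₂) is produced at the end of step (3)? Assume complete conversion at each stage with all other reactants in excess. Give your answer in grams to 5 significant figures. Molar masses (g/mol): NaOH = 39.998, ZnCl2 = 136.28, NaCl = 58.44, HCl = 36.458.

n(NaOH) = 297.37 / 39.998 = 7.43462 mol.
Reaction (1): NaOH→NaCl ratio 3:3 ⇒ n(NaCl) = 7.43462 mol.
Reaction (2): NaCl→HCl ratio 2:2 ⇒ n(HCl) = 7.43462 mol.
Reaction (3): HCl→ZnCl2 ratio 2:1 ⇒ n(ZnCl2) = 3.71731 mol.
Mass of ZnCl2 = 3.71731 × 136.28 = 506.595 g.

506.60 g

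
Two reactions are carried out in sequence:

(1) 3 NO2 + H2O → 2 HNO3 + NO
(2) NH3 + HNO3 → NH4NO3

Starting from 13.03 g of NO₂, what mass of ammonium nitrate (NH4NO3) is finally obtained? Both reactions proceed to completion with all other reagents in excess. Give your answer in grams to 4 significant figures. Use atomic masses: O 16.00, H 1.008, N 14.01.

15.11 g

M(NO2) = 14.01 + 2(16.00) = 46.01 g/mol.
M(NH4NO3) = 2(14.01) + 4(1.008) + 3(16.00) = 80.052 g/mol.
n(NO2) = 13.030 / 46.01 = 0.28320 mol.
Step 1 gives a 3:2 ratio of NO2 to HNO3, so n(HNO3) = 0.18880 mol.
In step 2 the HNO3:NH4NO3 ratio is 1:1, so n(NH4NO3) = 0.18880 mol.
Mass of NH4NO3 = 0.18880 × 80.052 = 15.114 g.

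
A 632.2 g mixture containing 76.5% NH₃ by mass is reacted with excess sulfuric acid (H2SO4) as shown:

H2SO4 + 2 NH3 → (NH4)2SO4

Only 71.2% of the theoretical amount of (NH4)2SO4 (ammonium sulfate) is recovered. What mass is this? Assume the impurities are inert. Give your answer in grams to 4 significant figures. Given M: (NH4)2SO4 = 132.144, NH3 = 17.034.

1336 g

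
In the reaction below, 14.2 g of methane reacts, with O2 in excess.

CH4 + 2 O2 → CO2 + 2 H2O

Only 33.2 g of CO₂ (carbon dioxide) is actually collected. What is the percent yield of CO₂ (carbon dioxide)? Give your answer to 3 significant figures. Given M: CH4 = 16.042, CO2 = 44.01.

85.2 %

n(CH4) = 14.20 g / 16.042 g/mol = 0.8852 mol.
From the equation the CH4:CO2 mole ratio is 1:1, so n(CO2) = 0.8852 × 1/1 = 0.8852 mol.
Mass of CO2 = 0.8852 mol × 44.01 g/mol = 38.96 g.
This is the theoretical yield. Percent yield = 33.2 g / 38.96 g × 100% = 85.22%.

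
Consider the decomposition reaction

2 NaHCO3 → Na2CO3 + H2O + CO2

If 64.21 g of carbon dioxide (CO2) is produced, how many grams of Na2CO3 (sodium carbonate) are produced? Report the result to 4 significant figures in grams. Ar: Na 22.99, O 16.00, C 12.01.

154.6 g

M(CO2) = 12.01 + 2(16.00) = 44.01 g/mol.
M(Na2CO3) = 2(22.99) + 12.01 + 3(16.00) = 105.99 g/mol.
n(CO2) = 64.210 g / 44.01 g/mol = 1.4590 mol.
From the equation the CO2:Na2CO3 mole ratio is 1:1, so n(Na2CO3) = 1.4590 × 1/1 = 1.4590 mol.
Mass of Na2CO3 = 1.4590 mol × 105.99 g/mol = 154.64 g.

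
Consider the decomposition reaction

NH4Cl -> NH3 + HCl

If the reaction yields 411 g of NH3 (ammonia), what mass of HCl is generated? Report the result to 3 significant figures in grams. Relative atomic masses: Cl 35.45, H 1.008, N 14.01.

880 g

M(NH3) = 14.01 + 3(1.008) = 17.034 g/mol.
M(HCl) = 1.008 + 35.45 = 36.458 g/mol.
n(NH3) = 411.0 g / 17.034 g/mol = 24.13 mol.
From the equation the NH3:HCl mole ratio is 1:1, so n(HCl) = 24.13 × 1/1 = 24.13 mol.
Mass of HCl = 24.13 mol × 36.458 g/mol = 879.7 g.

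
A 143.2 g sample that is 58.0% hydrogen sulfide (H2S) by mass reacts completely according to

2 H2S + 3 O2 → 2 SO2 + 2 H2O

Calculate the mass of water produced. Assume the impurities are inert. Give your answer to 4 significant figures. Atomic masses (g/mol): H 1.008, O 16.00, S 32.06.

Mass of pure H2S = 143.2 g × 0.580 = 83.056 g.
M(H2S) = 2(1.008) + 32.06 = 34.076 g/mol.
M(H2O) = 2(1.008) + 16.00 = 18.016 g/mol.
n(H2S) = 83.056 g / 34.076 g/mol = 2.4374 mol.
From the equation the H2S:H2O mole ratio is 2:2, so n(H2O) = 2.4374 × 2/2 = 2.4374 mol.
Mass of H2O = 2.4374 mol × 18.016 g/mol = 43.912 g.

43.91 g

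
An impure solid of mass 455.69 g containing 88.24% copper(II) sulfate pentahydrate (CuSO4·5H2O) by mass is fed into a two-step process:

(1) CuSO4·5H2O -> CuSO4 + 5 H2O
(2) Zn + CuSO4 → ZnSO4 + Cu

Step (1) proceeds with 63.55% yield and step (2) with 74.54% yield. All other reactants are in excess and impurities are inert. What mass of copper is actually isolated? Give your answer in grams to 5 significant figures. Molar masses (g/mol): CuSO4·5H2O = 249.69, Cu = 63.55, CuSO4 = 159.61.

48.479 g

Pure CuSO4·5H2O = 455.69 × 0.8824 = 402.101 g.
n(CuSO4·5H2O) = 402.101 / 249.69 = 1.61040 mol.
Step 1 (CuSO4·5H2O:CuSO4 = 1:1): theoretical n(CuSO4) = 1.61040 mol; at 63.55% yield, n(CuSO4) = 1.02341 mol.
Step 2 (CuSO4:Cu = 1:1): theoretical n(Cu) = 1.02341 mol, so theoretical mass = 1.02341 × 63.55 = 65.0377 g.
At 74.54% yield, actual mass of Cu = 65.0377 × 0.7454 = 48.4791 g.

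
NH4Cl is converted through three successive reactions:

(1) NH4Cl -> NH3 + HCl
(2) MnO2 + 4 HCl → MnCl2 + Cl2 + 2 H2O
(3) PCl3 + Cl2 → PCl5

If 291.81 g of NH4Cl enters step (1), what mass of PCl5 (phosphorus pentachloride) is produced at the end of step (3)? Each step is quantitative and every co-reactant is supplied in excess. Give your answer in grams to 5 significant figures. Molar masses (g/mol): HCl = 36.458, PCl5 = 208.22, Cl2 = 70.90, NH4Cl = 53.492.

283.97 g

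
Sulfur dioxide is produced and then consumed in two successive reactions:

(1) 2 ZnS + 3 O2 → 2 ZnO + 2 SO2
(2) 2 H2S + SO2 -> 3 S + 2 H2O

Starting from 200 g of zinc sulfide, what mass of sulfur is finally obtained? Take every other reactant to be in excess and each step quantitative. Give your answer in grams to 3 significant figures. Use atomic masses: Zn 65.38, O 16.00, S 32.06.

197 g

M(ZnS) = 65.38 + 32.06 = 97.44 g/mol.
M(S) = 32.06 g/mol.
n(ZnS) = 200.0 / 97.44 = 2.053 mol.
Step 1 gives a 2:2 ratio of ZnS to SO2, so n(SO2) = 2.053 mol.
In step 2 the SO2:S ratio is 1:3, so n(S) = 6.158 mol.
Mass of S = 6.158 × 32.06 = 197.4 g.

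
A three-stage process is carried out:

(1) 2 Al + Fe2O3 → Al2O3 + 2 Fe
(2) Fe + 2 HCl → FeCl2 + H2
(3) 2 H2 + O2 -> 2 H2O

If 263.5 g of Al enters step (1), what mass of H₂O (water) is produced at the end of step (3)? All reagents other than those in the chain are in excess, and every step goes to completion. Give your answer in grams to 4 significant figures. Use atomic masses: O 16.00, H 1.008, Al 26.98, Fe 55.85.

176.0 g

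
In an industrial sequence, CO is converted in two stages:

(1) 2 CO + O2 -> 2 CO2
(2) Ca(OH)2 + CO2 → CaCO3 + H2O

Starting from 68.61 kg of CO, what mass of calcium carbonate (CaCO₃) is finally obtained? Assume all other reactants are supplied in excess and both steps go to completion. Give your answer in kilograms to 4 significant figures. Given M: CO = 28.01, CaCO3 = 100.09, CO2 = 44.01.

68.61 kg = 68610 g.
n(CO) = 68610 / 28.01 = 2449.5 mol.
Step 1 gives a 2:2 ratio of CO to CO2, so n(CO2) = 2449.5 mol.
In step 2 the CO2:CaCO3 ratio is 1:1, so n(CaCO3) = 2449.5 mol.
Mass of CaCO3 = 2449.5 × 100.09 = 245170 g = 245.2 kg.

245.2 kg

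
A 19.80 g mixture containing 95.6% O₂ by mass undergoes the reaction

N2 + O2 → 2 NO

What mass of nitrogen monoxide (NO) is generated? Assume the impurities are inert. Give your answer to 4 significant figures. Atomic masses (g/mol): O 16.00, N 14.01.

Mass of pure O2 = 19.80 g × 0.956 = 18.929 g.
M(O2) = 2(16.00) = 32.00 g/mol.
M(NO) = 14.01 + 16.00 = 30.01 g/mol.
n(O2) = 18.929 g / 32.00 g/mol = 0.59152 mol.
From the equation the O2:NO mole ratio is 1:2, so n(NO) = 0.59152 × 2/1 = 1.1830 mol.
Mass of NO = 1.1830 mol × 30.01 g/mol = 35.503 g.

35.50 g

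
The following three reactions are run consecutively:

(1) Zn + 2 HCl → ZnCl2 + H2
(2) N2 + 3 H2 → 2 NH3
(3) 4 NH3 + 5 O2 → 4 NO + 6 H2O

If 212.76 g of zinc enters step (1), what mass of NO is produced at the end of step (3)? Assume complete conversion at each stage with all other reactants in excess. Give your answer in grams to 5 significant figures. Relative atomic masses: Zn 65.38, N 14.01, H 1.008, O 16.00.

M(Zn) = 65.38 g/mol.
M(NO) = 14.01 + 16.00 = 30.01 g/mol.
n(Zn) = 212.76 / 65.38 = 3.25421 mol.
Reaction (1): Zn→H2 ratio 1:1 ⇒ n(H2) = 3.25421 mol.
Reaction (2): H2→NH3 ratio 3:2 ⇒ n(NH3) = 2.16947 mol.
Reaction (3): NH3→NO ratio 4:4 ⇒ n(NO) = 2.16947 mol.
Mass of NO = 2.16947 × 30.01 = 65.1058 g.

65.106 g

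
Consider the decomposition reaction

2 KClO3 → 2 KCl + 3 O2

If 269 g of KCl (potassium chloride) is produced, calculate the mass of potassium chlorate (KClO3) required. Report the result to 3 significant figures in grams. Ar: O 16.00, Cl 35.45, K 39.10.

442 g

M(KCl) = 39.10 + 35.45 = 74.55 g/mol.
M(KClO3) = 39.10 + 35.45 + 3(16.00) = 122.55 g/mol.
n(KCl) = 269.0 g / 74.55 g/mol = 3.608 mol.
From the equation the KCl:KClO3 mole ratio is 2:2, so n(KClO3) = 3.608 × 2/2 = 3.608 mol.
Mass of KClO3 = 3.608 mol × 122.55 g/mol = 442.2 g.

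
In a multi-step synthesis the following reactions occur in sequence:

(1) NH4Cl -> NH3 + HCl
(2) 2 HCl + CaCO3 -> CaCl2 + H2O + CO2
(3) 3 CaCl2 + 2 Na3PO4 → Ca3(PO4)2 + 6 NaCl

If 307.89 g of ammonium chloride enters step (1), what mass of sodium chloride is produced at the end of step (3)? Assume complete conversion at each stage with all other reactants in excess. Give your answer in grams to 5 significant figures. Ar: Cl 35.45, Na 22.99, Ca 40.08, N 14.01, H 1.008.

336.37 g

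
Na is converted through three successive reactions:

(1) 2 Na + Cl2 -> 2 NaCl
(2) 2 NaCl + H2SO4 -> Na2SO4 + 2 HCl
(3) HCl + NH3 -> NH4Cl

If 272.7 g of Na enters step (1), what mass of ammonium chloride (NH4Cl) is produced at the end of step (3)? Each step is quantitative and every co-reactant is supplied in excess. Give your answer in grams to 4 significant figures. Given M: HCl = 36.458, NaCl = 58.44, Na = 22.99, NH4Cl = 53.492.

n(Na) = 272.7 / 22.99 = 11.862 mol.
Reaction (1): Na→NaCl ratio 2:2 ⇒ n(NaCl) = 11.862 mol.
Reaction (2): NaCl→HCl ratio 2:2 ⇒ n(HCl) = 11.862 mol.
Reaction (3): HCl→NH4Cl ratio 1:1 ⇒ n(NH4Cl) = 11.862 mol.
Mass of NH4Cl = 11.862 × 53.492 = 634.50 g.

634.5 g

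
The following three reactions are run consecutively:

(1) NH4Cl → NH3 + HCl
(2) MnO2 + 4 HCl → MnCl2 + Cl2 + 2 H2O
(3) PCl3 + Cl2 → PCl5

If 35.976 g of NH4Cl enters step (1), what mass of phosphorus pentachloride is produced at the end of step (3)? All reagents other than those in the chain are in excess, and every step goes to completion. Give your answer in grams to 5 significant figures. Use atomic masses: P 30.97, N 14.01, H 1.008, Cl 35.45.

M(NH4Cl) = 14.01 + 4(1.008) + 35.45 = 53.492 g/mol.
M(PCl5) = 30.97 + 5(35.45) = 208.22 g/mol.
n(NH4Cl) = 35.976 / 53.492 = 0.672549 mol.
Reaction (1): NH4Cl→HCl ratio 1:1 ⇒ n(HCl) = 0.672549 mol.
Reaction (2): HCl→Cl2 ratio 4:1 ⇒ n(Cl2) = 0.168137 mol.
Reaction (3): Cl2→PCl5 ratio 1:1 ⇒ n(PCl5) = 0.168137 mol.
Mass of PCl5 = 0.168137 × 208.22 = 35.0095 g.

35.010 g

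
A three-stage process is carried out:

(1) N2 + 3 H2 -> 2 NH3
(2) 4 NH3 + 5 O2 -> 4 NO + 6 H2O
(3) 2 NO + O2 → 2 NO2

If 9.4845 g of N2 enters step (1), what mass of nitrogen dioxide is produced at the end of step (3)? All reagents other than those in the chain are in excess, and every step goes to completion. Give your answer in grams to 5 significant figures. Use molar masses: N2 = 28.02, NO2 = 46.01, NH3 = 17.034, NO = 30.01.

31.148 g

n(N2) = 9.4845 / 28.02 = 0.338490 mol.
Reaction (1): N2→NH3 ratio 1:2 ⇒ n(NH3) = 0.676981 mol.
Reaction (2): NH3→NO ratio 4:4 ⇒ n(NO) = 0.676981 mol.
Reaction (3): NO→NO2 ratio 2:2 ⇒ n(NO2) = 0.676981 mol.
Mass of NO2 = 0.676981 × 46.01 = 31.1479 g.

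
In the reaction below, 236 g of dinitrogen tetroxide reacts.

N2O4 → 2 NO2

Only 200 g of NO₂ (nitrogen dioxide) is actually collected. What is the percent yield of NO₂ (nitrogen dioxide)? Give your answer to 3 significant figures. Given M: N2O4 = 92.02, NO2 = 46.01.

n(N2O4) = 236.0 g / 92.02 g/mol = 2.565 mol.
From the equation the N2O4:NO2 mole ratio is 1:2, so n(NO2) = 2.565 × 2/1 = 5.129 mol.
Mass of NO2 = 5.129 mol × 46.01 g/mol = 236.0 g.
This is the theoretical yield. Percent yield = 200 g / 236.0 g × 100% = 84.75%.

84.7 %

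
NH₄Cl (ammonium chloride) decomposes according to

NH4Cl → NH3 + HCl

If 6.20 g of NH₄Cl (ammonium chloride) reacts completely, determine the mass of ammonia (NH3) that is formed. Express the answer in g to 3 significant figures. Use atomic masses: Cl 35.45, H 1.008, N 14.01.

1.97 g

M(NH4Cl) = 14.01 + 4(1.008) + 35.45 = 53.492 g/mol.
M(NH3) = 14.01 + 3(1.008) = 17.034 g/mol.
n(NH4Cl) = 6.200 g / 53.492 g/mol = 0.1159 mol.
From the equation the NH4Cl:NH3 mole ratio is 1:1, so n(NH3) = 0.1159 × 1/1 = 0.1159 mol.
Mass of NH3 = 0.1159 mol × 17.034 g/mol = 1.974 g.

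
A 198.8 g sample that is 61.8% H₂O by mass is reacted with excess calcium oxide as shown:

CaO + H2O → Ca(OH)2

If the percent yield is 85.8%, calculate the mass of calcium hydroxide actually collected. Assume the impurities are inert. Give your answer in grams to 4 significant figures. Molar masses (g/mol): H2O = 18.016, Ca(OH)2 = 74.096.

433.5 g

Pure H2O available = 198.8 g × 0.618 = 122.86 g.
n(H2O) = 122.86 g / 18.016 g/mol = 6.8194 mol.
From the equation the H2O:Ca(OH)2 mole ratio is 1:1, so n(Ca(OH)2) = 6.8194 × 1/1 = 6.8194 mol.
Mass of Ca(OH)2 = 6.8194 mol × 74.096 g/mol = 505.29 g.
Actual mass collected = 505.29 g × 0.858 = 433.54 g.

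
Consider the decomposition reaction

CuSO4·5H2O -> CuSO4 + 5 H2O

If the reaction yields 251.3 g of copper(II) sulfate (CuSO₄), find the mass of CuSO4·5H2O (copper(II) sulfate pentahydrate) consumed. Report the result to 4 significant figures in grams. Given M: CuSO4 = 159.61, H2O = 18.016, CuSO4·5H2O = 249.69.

393.1 g

n(CuSO4) = 251.30 g / 159.61 g/mol = 1.5745 mol.
From the equation the CuSO4:CuSO4·5H2O mole ratio is 1:1, so n(CuSO4·5H2O) = 1.5745 × 1/1 = 1.5745 mol.
Mass of CuSO4·5H2O = 1.5745 mol × 249.69 g/mol = 393.13 g.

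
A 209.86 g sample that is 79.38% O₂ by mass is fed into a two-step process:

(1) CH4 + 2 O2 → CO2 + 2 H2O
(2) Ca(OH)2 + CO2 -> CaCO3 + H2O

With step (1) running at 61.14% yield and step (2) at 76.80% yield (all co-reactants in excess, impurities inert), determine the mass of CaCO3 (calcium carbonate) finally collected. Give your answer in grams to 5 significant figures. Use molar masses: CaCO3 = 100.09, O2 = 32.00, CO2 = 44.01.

122.33 g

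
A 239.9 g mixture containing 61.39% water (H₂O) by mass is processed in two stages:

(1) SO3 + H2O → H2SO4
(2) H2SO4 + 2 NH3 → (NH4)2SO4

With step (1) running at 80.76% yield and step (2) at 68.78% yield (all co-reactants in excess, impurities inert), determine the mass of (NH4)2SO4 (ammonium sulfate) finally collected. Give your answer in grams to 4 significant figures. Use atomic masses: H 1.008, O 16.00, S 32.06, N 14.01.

600.0 g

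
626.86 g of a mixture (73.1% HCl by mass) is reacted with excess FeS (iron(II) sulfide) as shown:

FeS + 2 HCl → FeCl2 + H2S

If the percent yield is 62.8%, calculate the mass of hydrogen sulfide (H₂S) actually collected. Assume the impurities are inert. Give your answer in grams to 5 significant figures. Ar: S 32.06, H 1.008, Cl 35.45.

Pure HCl available = 626.86 g × 0.731 = 458.235 g.
M(HCl) = 1.008 + 35.45 = 36.458 g/mol.
M(H2S) = 2(1.008) + 32.06 = 34.076 g/mol.
n(HCl) = 458.235 g / 36.458 g/mol = 12.5688 mol.
From the equation the HCl:H2S mole ratio is 2:1, so n(H2S) = 12.5688 × 1/2 = 6.28442 mol.
Mass of H2S = 6.28442 mol × 34.076 g/mol = 214.148 g.
Actual mass collected = 214.148 g × 0.628 = 134.485 g.

134.48 g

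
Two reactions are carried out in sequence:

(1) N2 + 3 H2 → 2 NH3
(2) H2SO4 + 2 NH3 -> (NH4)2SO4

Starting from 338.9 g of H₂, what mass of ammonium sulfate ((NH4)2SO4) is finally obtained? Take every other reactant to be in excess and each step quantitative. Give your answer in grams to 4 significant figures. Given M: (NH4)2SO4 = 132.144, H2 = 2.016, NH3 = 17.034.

n(H2) = 338.90 / 2.016 = 168.11 mol.
Step 1 gives a 3:2 ratio of H2 to NH3, so n(NH3) = 112.07 mol.
In step 2 the NH3:(NH4)2SO4 ratio is 2:1, so n((NH4)2SO4) = 56.035 mol.
Mass of (NH4)2SO4 = 56.035 × 132.144 = 7404.7 g.

7405 g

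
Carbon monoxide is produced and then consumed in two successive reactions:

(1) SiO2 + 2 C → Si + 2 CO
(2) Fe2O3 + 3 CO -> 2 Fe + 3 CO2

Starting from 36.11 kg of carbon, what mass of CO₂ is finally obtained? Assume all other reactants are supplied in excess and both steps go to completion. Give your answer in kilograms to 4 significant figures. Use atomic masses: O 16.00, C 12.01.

M(C) = 12.01 g/mol.
M(CO2) = 12.01 + 2(16.00) = 44.01 g/mol.
36.11 kg = 36110 g.
n(C) = 36110 / 12.01 = 3006.7 mol.
Step 1 gives a 2:2 ratio of C to CO, so n(CO) = 3006.7 mol.
In step 2 the CO:CO2 ratio is 3:3, so n(CO2) = 3006.7 mol.
Mass of CO2 = 3006.7 × 44.01 = 132320 g = 132.3 kg.

132.3 kg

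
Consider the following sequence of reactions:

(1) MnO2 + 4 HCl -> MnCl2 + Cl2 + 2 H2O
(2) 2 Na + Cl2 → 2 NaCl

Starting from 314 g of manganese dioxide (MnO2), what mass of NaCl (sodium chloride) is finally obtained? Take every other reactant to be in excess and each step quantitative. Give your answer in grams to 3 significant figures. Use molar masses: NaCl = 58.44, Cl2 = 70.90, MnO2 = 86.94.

422 g

n(MnO2) = 314.0 / 86.94 = 3.612 mol.
Step 1 gives a 1:1 ratio of MnO2 to Cl2, so n(Cl2) = 3.612 mol.
In step 2 the Cl2:NaCl ratio is 1:2, so n(NaCl) = 7.223 mol.
Mass of NaCl = 7.223 × 58.44 = 422.1 g.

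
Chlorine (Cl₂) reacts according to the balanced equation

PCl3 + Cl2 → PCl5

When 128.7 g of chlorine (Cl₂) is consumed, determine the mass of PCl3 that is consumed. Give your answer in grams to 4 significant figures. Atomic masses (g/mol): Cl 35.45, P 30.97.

249.3 g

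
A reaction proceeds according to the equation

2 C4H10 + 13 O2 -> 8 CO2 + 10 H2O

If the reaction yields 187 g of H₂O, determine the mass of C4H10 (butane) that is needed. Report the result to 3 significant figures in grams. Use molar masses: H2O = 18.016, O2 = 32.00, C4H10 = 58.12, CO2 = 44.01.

n(H2O) = 187.0 g / 18.016 g/mol = 10.38 mol.
From the equation the H2O:C4H10 mole ratio is 10:2, so n(C4H10) = 10.38 × 2/10 = 2.076 mol.
Mass of C4H10 = 2.076 mol × 58.12 g/mol = 120.7 g.

121 g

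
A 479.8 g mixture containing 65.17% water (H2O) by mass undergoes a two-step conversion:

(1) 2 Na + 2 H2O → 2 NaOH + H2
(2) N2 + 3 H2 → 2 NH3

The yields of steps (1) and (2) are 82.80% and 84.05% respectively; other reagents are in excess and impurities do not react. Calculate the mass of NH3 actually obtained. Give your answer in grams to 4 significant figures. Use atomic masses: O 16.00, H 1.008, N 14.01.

68.58 g

Pure H2O = 479.8 × 0.6517 = 312.69 g.
M(H2O) = 2(1.008) + 16.00 = 18.016 g/mol.
M(NH3) = 14.01 + 3(1.008) = 17.034 g/mol.
n(H2O) = 312.69 / 18.016 = 17.356 mol.
Step 1 (H2O:H2 = 2:1): theoretical n(H2) = 8.6780 mol; at 82.80% yield, n(H2) = 7.1854 mol.
Step 2 (H2:NH3 = 3:2): theoretical n(NH3) = 4.7903 mol, so theoretical mass = 4.7903 × 17.034 = 81.597 g.
At 84.05% yield, actual mass of NH3 = 81.597 × 0.8405 = 68.582 g.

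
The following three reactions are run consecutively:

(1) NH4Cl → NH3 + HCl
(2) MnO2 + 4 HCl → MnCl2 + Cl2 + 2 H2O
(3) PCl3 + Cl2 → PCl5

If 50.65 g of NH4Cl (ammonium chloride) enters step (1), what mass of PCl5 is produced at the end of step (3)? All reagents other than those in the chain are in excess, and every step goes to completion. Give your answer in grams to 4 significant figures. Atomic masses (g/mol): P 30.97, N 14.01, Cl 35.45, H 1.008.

49.29 g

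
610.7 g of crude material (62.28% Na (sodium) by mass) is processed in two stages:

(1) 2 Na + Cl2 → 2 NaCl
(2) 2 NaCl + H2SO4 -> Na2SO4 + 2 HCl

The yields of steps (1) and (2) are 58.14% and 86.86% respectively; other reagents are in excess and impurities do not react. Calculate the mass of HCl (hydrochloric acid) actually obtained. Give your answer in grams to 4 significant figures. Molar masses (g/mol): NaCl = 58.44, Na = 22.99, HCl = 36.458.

304.6 g

Pure Na = 610.7 × 0.6228 = 380.34 g.
n(Na) = 380.34 / 22.99 = 16.544 mol.
Step 1 (Na:NaCl = 2:2): theoretical n(NaCl) = 16.544 mol; at 58.14% yield, n(NaCl) = 9.6186 mol.
Step 2 (NaCl:HCl = 2:2): theoretical n(HCl) = 9.6186 mol, so theoretical mass = 9.6186 × 36.458 = 350.68 g.
At 86.86% yield, actual mass of HCl = 350.68 × 0.8686 = 304.60 g.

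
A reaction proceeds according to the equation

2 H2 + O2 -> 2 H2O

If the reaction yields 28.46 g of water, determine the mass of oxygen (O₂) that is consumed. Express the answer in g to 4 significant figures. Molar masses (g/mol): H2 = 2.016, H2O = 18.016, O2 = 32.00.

25.28 g

n(H2O) = 28.460 g / 18.016 g/mol = 1.5797 mol.
From the equation the H2O:O2 mole ratio is 2:1, so n(O2) = 1.5797 × 1/2 = 0.78985 mol.
Mass of O2 = 0.78985 mol × 32.00 g/mol = 25.275 g.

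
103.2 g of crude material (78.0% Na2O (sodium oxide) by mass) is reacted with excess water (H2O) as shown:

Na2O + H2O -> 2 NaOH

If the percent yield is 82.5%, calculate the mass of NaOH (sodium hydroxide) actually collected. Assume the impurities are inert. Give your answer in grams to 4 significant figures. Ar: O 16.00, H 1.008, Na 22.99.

Pure Na2O available = 103.2 g × 0.780 = 80.496 g.
M(Na2O) = 2(22.99) + 16.00 = 61.98 g/mol.
M(NaOH) = 22.99 + 16.00 + 1.008 = 39.998 g/mol.
n(Na2O) = 80.496 g / 61.98 g/mol = 1.2987 mol.
From the equation the Na2O:NaOH mole ratio is 1:2, so n(NaOH) = 1.2987 × 2/1 = 2.5975 mol.
Mass of NaOH = 2.5975 mol × 39.998 g/mol = 103.89 g.
Actual mass collected = 103.89 g × 0.825 = 85.713 g.

85.71 g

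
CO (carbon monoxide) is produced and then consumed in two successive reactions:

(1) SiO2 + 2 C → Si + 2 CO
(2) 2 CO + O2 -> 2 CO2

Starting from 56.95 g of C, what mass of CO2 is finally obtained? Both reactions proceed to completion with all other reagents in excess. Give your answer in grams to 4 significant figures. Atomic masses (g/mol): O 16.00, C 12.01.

M(C) = 12.01 g/mol.
M(CO2) = 12.01 + 2(16.00) = 44.01 g/mol.
n(C) = 56.950 / 12.01 = 4.7419 mol.
Step 1 gives a 2:2 ratio of C to CO, so n(CO) = 4.7419 mol.
In step 2 the CO:CO2 ratio is 2:2, so n(CO2) = 4.7419 mol.
Mass of CO2 = 4.7419 × 44.01 = 208.69 g.

208.7 g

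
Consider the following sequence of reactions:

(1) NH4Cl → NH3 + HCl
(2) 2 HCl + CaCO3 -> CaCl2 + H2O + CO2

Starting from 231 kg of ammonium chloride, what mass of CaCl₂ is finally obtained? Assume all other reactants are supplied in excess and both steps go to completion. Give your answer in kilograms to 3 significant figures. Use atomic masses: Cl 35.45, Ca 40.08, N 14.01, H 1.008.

240 kg

M(NH4Cl) = 14.01 + 4(1.008) + 35.45 = 53.492 g/mol.
M(CaCl2) = 40.08 + 2(35.45) = 110.98 g/mol.
231 kg = 231000 g.
n(NH4Cl) = 231000 / 53.492 = 4318 mol.
Step 1 gives a 1:1 ratio of NH4Cl to HCl, so n(HCl) = 4318 mol.
In step 2 the HCl:CaCl2 ratio is 2:1, so n(CaCl2) = 2159 mol.
Mass of CaCl2 = 2159 × 110.98 = 239600 g = 240 kg.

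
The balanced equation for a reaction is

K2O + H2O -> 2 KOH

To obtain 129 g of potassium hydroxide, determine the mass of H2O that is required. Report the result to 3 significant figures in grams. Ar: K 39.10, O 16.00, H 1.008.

20.7 g

M(KOH) = 39.10 + 16.00 + 1.008 = 56.108 g/mol.
M(H2O) = 2(1.008) + 16.00 = 18.016 g/mol.
n(KOH) = 129.0 g / 56.108 g/mol = 2.299 mol.
From the equation the KOH:H2O mole ratio is 2:1, so n(H2O) = 2.299 × 1/2 = 1.150 mol.
Mass of H2O = 1.150 mol × 18.016 g/mol = 20.71 g.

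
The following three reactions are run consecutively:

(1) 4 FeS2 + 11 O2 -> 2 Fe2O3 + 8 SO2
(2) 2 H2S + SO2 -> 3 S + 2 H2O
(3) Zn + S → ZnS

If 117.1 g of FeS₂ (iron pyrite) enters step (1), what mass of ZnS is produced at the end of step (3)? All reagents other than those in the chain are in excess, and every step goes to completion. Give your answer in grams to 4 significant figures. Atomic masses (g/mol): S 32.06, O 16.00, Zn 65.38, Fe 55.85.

570.7 g

M(FeS2) = 55.85 + 2(32.06) = 119.97 g/mol.
M(ZnS) = 65.38 + 32.06 = 97.44 g/mol.
n(FeS2) = 117.1 / 119.97 = 0.97608 mol.
Reaction (1): FeS2→SO2 ratio 4:8 ⇒ n(SO2) = 1.9522 mol.
Reaction (2): SO2→S ratio 1:3 ⇒ n(S) = 5.8565 mol.
Reaction (3): S→ZnS ratio 1:1 ⇒ n(ZnS) = 5.8565 mol.
Mass of ZnS = 5.8565 × 97.44 = 570.65 g.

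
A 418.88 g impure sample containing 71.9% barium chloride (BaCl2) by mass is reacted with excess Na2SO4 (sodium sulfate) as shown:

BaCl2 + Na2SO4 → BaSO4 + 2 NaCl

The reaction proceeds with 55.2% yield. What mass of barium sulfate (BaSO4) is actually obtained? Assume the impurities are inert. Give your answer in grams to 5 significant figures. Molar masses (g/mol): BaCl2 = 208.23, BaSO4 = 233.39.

186.34 g

Pure BaCl2 available = 418.88 g × 0.719 = 301.175 g.
n(BaCl2) = 301.175 g / 208.23 g/mol = 1.44636 mol.
From the equation the BaCl2:BaSO4 mole ratio is 1:1, so n(BaSO4) = 1.44636 × 1/1 = 1.44636 mol.
Mass of BaSO4 = 1.44636 mol × 233.39 g/mol = 337.565 g.
Actual mass collected = 337.565 g × 0.552 = 186.336 g.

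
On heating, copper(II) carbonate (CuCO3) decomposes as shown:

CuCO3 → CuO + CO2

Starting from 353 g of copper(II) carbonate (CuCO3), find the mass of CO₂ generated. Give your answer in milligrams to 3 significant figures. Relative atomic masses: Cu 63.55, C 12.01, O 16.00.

126000 mg

M(CuCO3) = 63.55 + 12.01 + 3(16.00) = 123.56 g/mol.
M(CO2) = 12.01 + 2(16.00) = 44.01 g/mol.
n(CuCO3) = 353.0 g / 123.56 g/mol = 2.857 mol.
From the equation the CuCO3:CO2 mole ratio is 1:1, so n(CO2) = 2.857 × 1/1 = 2.857 mol.
Mass of CO2 = 2.857 mol × 44.01 g/mol = 125.7 g.
Converting to mg: 125.7 g = 126000 mg.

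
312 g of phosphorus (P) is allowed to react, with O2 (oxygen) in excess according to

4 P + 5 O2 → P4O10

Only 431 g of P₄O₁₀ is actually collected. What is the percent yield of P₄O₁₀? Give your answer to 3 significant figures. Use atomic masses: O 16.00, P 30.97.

M(P) = 30.97 g/mol.
M(P4O10) = 4(30.97) + 10(16.00) = 283.88 g/mol.
n(P) = 312.0 g / 30.97 g/mol = 10.07 mol.
From the equation the P:P4O10 mole ratio is 4:1, so n(P4O10) = 10.07 × 1/4 = 2.519 mol.
Mass of P4O10 = 2.519 mol × 283.88 g/mol = 715.0 g.
This is the theoretical yield. Percent yield = 431 g / 715.0 g × 100% = 60.28%.

60.3 %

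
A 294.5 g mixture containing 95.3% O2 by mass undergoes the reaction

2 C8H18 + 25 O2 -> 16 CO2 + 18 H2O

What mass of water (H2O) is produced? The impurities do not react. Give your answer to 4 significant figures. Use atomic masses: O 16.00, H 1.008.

113.8 g

Mass of pure O2 = 294.5 g × 0.953 = 280.66 g.
M(O2) = 2(16.00) = 32.00 g/mol.
M(H2O) = 2(1.008) + 16.00 = 18.016 g/mol.
n(O2) = 280.66 g / 32.00 g/mol = 8.7706 mol.
From the equation the O2:H2O mole ratio is 25:18, so n(H2O) = 8.7706 × 18/25 = 6.3148 mol.
Mass of H2O = 6.3148 mol × 18.016 g/mol = 113.77 g.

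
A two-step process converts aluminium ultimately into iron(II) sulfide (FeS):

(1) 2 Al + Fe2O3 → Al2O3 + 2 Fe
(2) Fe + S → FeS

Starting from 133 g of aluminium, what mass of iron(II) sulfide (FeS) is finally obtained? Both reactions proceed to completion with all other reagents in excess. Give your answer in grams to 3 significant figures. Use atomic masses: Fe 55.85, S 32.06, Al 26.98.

433 g

M(Al) = 26.98 g/mol.
M(FeS) = 55.85 + 32.06 = 87.91 g/mol.
n(Al) = 133.0 / 26.98 = 4.930 mol.
Step 1 gives a 2:2 ratio of Al to Fe, so n(Fe) = 4.930 mol.
In step 2 the Fe:FeS ratio is 1:1, so n(FeS) = 4.930 mol.
Mass of FeS = 4.930 × 87.91 = 433.4 g.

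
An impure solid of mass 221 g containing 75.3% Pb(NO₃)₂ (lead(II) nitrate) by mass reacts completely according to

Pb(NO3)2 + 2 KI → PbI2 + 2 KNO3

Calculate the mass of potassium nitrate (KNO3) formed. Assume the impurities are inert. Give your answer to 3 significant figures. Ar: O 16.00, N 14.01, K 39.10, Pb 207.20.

Mass of pure Pb(NO3)2 = 221 g × 0.753 = 166.4 g.
M(Pb(NO3)2) = 207.20 + 2(14.01) + 6(16.00) = 331.22 g/mol.
M(KNO3) = 39.10 + 14.01 + 3(16.00) = 101.11 g/mol.
n(Pb(NO3)2) = 166.4 g / 331.22 g/mol = 0.5024 mol.
From the equation the Pb(NO3)2:KNO3 mole ratio is 1:2, so n(KNO3) = 0.5024 × 2/1 = 1.005 mol.
Mass of KNO3 = 1.005 mol × 101.11 g/mol = 101.6 g.

102 g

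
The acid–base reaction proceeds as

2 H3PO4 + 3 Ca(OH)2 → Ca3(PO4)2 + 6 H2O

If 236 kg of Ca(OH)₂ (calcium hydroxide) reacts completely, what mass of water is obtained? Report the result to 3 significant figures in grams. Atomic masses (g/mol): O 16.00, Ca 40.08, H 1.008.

115000 g

M(Ca(OH)2) = 40.08 + 2(16.00) + 2(1.008) = 74.096 g/mol.
M(H2O) = 2(1.008) + 16.00 = 18.016 g/mol.
Convert: 236 kg = 236000 g.
n(Ca(OH)2) = 236000 g / 74.096 g/mol = 3185 mol.
From the equation the Ca(OH)2:H2O mole ratio is 3:6, so n(H2O) = 3185 × 6/3 = 6370 mol.
Mass of H2O = 6370 mol × 18.016 g/mol = 114800 g.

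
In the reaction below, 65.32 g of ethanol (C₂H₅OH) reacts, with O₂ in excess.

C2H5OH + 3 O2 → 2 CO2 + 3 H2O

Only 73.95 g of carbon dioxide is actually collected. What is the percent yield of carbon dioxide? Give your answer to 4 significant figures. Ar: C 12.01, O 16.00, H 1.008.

59.25 %

M(C2H5OH) = 2(12.01) + 6(1.008) + 16.00 = 46.068 g/mol.
M(CO2) = 12.01 + 2(16.00) = 44.01 g/mol.
n(C2H5OH) = 65.320 g / 46.068 g/mol = 1.4179 mol.
From the equation the C2H5OH:CO2 mole ratio is 1:2, so n(CO2) = 1.4179 × 2/1 = 2.8358 mol.
Mass of CO2 = 2.8358 mol × 44.01 g/mol = 124.80 g.
This is the theoretical yield. Percent yield = 73.95 g / 124.80 g × 100% = 59.253%.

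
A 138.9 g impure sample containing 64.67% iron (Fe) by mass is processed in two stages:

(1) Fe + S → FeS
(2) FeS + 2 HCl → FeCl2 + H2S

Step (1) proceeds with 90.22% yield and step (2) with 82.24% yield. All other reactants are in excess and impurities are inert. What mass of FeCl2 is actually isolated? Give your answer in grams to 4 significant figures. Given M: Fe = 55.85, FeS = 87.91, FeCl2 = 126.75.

151.3 g

Pure Fe = 138.9 × 0.6467 = 89.827 g.
n(Fe) = 89.827 / 55.85 = 1.6084 mol.
Step 1 (Fe:FeS = 1:1): theoretical n(FeS) = 1.6084 mol; at 90.22% yield, n(FeS) = 1.4511 mol.
Step 2 (FeS:FeCl2 = 1:1): theoretical n(FeCl2) = 1.4511 mol, so theoretical mass = 1.4511 × 126.75 = 183.92 g.
At 82.24% yield, actual mass of FeCl2 = 183.92 × 0.8224 = 151.26 g.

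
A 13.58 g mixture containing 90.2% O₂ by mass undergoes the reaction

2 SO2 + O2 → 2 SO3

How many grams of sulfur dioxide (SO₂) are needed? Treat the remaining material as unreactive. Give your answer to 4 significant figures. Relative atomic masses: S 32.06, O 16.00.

49.04 g

Mass of pure O2 = 13.58 g × 0.902 = 12.249 g.
M(O2) = 2(16.00) = 32.00 g/mol.
M(SO2) = 32.06 + 2(16.00) = 64.06 g/mol.
n(O2) = 12.249 g / 32.00 g/mol = 0.38279 mol.
From the equation the O2:SO2 mole ratio is 1:2, so n(SO2) = 0.38279 × 2/1 = 0.76557 mol.
Mass of SO2 = 0.76557 mol × 64.06 g/mol = 49.043 g.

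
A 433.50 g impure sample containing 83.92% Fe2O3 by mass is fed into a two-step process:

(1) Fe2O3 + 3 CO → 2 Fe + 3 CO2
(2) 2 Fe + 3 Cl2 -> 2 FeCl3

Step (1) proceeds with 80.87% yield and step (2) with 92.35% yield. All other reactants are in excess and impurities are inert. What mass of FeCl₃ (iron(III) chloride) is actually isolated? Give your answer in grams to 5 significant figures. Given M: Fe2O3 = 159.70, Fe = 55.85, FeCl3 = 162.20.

551.89 g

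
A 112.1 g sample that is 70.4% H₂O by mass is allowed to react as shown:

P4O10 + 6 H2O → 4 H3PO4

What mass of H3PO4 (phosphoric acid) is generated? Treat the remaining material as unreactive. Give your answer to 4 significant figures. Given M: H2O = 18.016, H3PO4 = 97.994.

286.2 g

Mass of pure H2O = 112.1 g × 0.704 = 78.918 g.
n(H2O) = 78.918 g / 18.016 g/mol = 4.3805 mol.
From the equation the H2O:H3PO4 mole ratio is 6:4, so n(H3PO4) = 4.3805 × 4/6 = 2.9203 mol.
Mass of H3PO4 = 2.9203 mol × 97.994 g/mol = 286.17 g.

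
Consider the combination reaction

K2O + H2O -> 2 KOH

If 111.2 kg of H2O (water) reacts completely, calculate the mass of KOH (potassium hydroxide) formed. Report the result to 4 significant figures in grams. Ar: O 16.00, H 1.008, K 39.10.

M(H2O) = 2(1.008) + 16.00 = 18.016 g/mol.
M(KOH) = 39.10 + 16.00 + 1.008 = 56.108 g/mol.
Convert: 111.2 kg = 111200 g.
n(H2O) = 111200 g / 18.016 g/mol = 6172.3 mol.
From the equation the H2O:KOH mole ratio is 1:2, so n(KOH) = 6172.3 × 2/1 = 12345 mol.
Mass of KOH = 12345 mol × 56.108 g/mol = 692630 g.

692600 g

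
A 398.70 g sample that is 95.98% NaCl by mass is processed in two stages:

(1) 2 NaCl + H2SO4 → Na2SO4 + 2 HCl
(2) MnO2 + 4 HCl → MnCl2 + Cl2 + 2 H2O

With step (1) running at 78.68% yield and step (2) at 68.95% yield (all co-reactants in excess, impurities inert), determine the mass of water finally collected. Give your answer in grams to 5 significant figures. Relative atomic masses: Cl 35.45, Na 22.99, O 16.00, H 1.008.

32.000 g

Pure NaCl = 398.70 × 0.9598 = 382.672 g.
M(NaCl) = 22.99 + 35.45 = 58.44 g/mol.
M(H2O) = 2(1.008) + 16.00 = 18.016 g/mol.
n(NaCl) = 382.672 / 58.44 = 6.54812 mol.
Step 1 (NaCl:HCl = 2:2): theoretical n(HCl) = 6.54812 mol; at 78.68% yield, n(HCl) = 5.15206 mol.
Step 2 (HCl:H2O = 4:2): theoretical n(H2O) = 2.57603 mol, so theoretical mass = 2.57603 × 18.016 = 46.4098 g.
At 68.95% yield, actual mass of H2O = 46.4098 × 0.6895 = 31.9995 g.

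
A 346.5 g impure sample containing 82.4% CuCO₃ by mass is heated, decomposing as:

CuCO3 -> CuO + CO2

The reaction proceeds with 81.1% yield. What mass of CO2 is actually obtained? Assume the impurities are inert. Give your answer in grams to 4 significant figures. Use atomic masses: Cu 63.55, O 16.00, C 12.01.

Pure CuCO3 available = 346.5 g × 0.824 = 285.52 g.
M(CuCO3) = 63.55 + 12.01 + 3(16.00) = 123.56 g/mol.
M(CO2) = 12.01 + 2(16.00) = 44.01 g/mol.
n(CuCO3) = 285.52 g / 123.56 g/mol = 2.3107 mol.
From the equation the CuCO3:CO2 mole ratio is 1:1, so n(CO2) = 2.3107 × 1/1 = 2.3107 mol.
Mass of CO2 = 2.3107 mol × 44.01 g/mol = 101.70 g.
Actual mass collected = 101.70 g × 0.811 = 82.475 g.

82.48 g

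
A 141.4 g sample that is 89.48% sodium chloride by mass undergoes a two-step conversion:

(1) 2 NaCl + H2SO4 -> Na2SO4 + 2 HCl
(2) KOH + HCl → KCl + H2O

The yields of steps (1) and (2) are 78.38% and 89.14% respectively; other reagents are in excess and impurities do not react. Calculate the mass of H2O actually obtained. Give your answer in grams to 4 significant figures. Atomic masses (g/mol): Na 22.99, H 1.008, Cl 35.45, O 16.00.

27.25 g

Pure NaCl = 141.4 × 0.8948 = 126.52 g.
M(NaCl) = 22.99 + 35.45 = 58.44 g/mol.
M(H2O) = 2(1.008) + 16.00 = 18.016 g/mol.
n(NaCl) = 126.52 / 58.44 = 2.1650 mol.
Step 1 (NaCl:HCl = 2:2): theoretical n(HCl) = 2.1650 mol; at 78.38% yield, n(HCl) = 1.6970 mol.
Step 2 (HCl:H2O = 1:1): theoretical n(H2O) = 1.6970 mol, so theoretical mass = 1.6970 × 18.016 = 30.572 g.
At 89.14% yield, actual mass of H2O = 30.572 × 0.8914 = 27.252 g.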